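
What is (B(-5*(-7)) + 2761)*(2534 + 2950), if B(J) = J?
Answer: 15333264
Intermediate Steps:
(B(-5*(-7)) + 2761)*(2534 + 2950) = (-5*(-7) + 2761)*(2534 + 2950) = (35 + 2761)*5484 = 2796*5484 = 15333264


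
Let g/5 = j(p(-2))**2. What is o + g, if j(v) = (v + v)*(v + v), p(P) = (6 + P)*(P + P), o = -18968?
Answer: 5223912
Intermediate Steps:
p(P) = 2*P*(6 + P) (p(P) = (6 + P)*(2*P) = 2*P*(6 + P))
j(v) = 4*v**2 (j(v) = (2*v)*(2*v) = 4*v**2)
g = 5242880 (g = 5*(4*(2*(-2)*(6 - 2))**2)**2 = 5*(4*(2*(-2)*4)**2)**2 = 5*(4*(-16)**2)**2 = 5*(4*256)**2 = 5*1024**2 = 5*1048576 = 5242880)
o + g = -18968 + 5242880 = 5223912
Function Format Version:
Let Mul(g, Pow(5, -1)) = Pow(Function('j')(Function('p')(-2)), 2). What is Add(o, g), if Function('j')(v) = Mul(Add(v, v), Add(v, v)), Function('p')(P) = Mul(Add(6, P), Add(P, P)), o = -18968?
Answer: 5223912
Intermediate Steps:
Function('p')(P) = Mul(2, P, Add(6, P)) (Function('p')(P) = Mul(Add(6, P), Mul(2, P)) = Mul(2, P, Add(6, P)))
Function('j')(v) = Mul(4, Pow(v, 2)) (Function('j')(v) = Mul(Mul(2, v), Mul(2, v)) = Mul(4, Pow(v, 2)))
g = 5242880 (g = Mul(5, Pow(Mul(4, Pow(Mul(2, -2, Add(6, -2)), 2)), 2)) = Mul(5, Pow(Mul(4, Pow(Mul(2, -2, 4), 2)), 2)) = Mul(5, Pow(Mul(4, Pow(-16, 2)), 2)) = Mul(5, Pow(Mul(4, 256), 2)) = Mul(5, Pow(1024, 2)) = Mul(5, 1048576) = 5242880)
Add(o, g) = Add(-18968, 5242880) = 5223912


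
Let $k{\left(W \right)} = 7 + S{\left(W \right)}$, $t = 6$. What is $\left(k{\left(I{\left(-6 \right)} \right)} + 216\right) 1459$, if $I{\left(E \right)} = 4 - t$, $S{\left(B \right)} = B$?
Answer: $322439$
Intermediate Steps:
$I{\left(E \right)} = -2$ ($I{\left(E \right)} = 4 - 6 = -2$)
$k{\left(W \right)} = 7 + W$
$\left(k{\left(I{\left(-6 \right)} \right)} + 216\right) 1459 = \left(\left(7 - 2\right) + 216\right) 1459 = \left(5 + 216\right) 1459 = 221 \cdot 1459 = 322439$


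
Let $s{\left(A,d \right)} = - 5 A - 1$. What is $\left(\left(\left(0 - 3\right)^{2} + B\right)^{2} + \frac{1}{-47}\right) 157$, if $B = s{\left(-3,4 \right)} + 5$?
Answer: $\frac{5784979}{47} \approx 1.2308 \cdot 10^{5}$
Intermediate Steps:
$s{\left(A,d \right)} = -1 - 5 A$
$B = 19$ ($B = \left(-1 - -15\right) + 5 = \left(-1 + 15\right) + 5 = 14 + 5 = 19$)
$\left(\left(\left(0 - 3\right)^{2} + B\right)^{2} + \frac{1}{-47}\right) 157 = \left(\left(\left(0 - 3\right)^{2} + 19\right)^{2} + \frac{1}{-47}\right) 157 = \left(\left(\left(0 - 3\right)^{2} + 19\right)^{2} - \frac{1}{47}\right) 157 = \left(\left(\left(-3\right)^{2} + 19\right)^{2} - \frac{1}{47}\right) 157 = \left(\left(9 + 19\right)^{2} - \frac{1}{47}\right) 157 = \left(28^{2} - \frac{1}{47}\right) 157 = \left(784 - \frac{1}{47}\right) 157 = \frac{36847}{47} \cdot 157 = \frac{5784979}{47}$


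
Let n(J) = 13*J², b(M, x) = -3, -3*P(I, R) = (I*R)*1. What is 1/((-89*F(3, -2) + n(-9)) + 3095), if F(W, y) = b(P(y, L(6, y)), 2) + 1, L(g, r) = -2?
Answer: 1/4326 ≈ 0.00023116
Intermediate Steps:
P(I, R) = -I*R/3
F(W, y) = -2 (F(W, y) = -3 + 1 = -2)
1/((-89*F(3, -2) + n(-9)) + 3095) = 1/((-89*(-2) + 13*(-9)²) + 3095) = 1/((178 + 13*81) + 3095) = 1/((178 + 1053) + 3095) = 1/(1231 + 3095) = 1/4326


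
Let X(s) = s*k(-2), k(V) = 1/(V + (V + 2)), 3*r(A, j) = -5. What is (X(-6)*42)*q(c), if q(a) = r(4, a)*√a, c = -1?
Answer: -210*I ≈ -210.0*I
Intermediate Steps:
r(A, j) = -5/3 (r(A, j) = (⅓)*(-5) = -5/3)
k(V) = 1/(2 + 2*V) (k(V) = 1/(V + (2 + V)) = 1/(2 + 2*V))
X(s) = -s/2 (X(s) = s*(1/(2*(1 - 2))) = s*((½)/(-1)) = s*((½)*(-1)) = s*(-½) = -s/2)
q(a) = -5*√a/3
(X(-6)*42)*q(c) = (-½*(-6)*42)*(-5*I/3) = (3*42)*(-5*I/3) = 126*(-5*I/3) = -210*I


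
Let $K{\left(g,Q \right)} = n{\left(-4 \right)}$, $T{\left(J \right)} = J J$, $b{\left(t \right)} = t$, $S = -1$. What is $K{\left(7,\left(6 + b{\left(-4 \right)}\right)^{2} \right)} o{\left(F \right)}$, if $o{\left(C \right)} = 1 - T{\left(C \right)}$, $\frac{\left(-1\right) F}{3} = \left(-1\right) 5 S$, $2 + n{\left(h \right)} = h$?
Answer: $1344$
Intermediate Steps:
$n{\left(h \right)} = -2 + h$
$T{\left(J \right)} = J^{2}$
$K{\left(g,Q \right)} = -6$ ($K{\left(g,Q \right)} = -2 - 4 = -6$)
$F = -15$ ($F = - 3 \left(-1\right) 5 \left(-1\right) = - 3 \left(\left(-5\right) \left(-1\right)\right) = \left(-3\right) 5 = -15$)
$o{\left(C \right)} = 1 - C^{2}$
$K{\left(7,\left(6 + b{\left(-4 \right)}\right)^{2} \right)} o{\left(F \right)} = - 6 \left(1 - \left(-15\right)^{2}\right) = - 6 \left(1 - 225\right) = \left(-6\right) \left(-224\right) = 1344$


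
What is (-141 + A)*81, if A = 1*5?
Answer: -11016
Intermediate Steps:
A = 5
(-141 + A)*81 = (-141 + 5)*81 = -136*81 = -11016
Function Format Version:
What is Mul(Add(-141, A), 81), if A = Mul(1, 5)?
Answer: -11016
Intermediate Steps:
A = 5
Mul(Add(-141, A), 81) = Mul(Add(-141, 5), 81) = Mul(-136, 81) = -11016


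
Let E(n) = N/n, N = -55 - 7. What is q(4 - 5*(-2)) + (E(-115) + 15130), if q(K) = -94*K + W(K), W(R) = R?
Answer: 1590282/115 ≈ 13829.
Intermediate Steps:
N = -62
E(n) = -62/n
q(K) = -93*K (q(K) = -94*K + K = -93*K)
q(4 - 5*(-2)) + (E(-115) + 15130) = -93*(4 - 5*(-2)) + (-62/(-115) + 15130) = -93*(4 + 10) + (-62*(-1/115) + 15130) = -93*14 + (62/115 + 15130) = -1302 + 1740012/115 = 1590282/115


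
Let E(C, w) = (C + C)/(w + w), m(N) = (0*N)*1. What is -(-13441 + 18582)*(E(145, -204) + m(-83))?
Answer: 745445/204 ≈ 3654.1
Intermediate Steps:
m(N) = 0 (m(N) = 0*1 = 0)
E(C, w) = C/w (E(C, w) = (2*C)/((2*w)) = (2*C)*(1/(2*w)) = C/w)
-(-13441 + 18582)*(E(145, -204) + m(-83)) = -(-13441 + 18582)*(145/(-204) + 0) = -5141*(145*(-1/204) + 0) = -5141*(-145/204 + 0) = -5141*(-145)/204 = -1*(-745445/204) = 745445/204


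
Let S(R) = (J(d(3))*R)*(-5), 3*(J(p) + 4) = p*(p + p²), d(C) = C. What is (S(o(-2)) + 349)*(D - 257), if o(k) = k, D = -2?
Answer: -111111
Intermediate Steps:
J(p) = -4 + p*(p + p²)/3 (J(p) = -4 + (p*(p + p²))/3 = -4 + p*(p + p²)/3)
S(R) = -40*R (S(R) = ((-4 + (⅓)*3² + (⅓)*3³)*R)*(-5) = ((-4 + (⅓)*9 + (⅓)*27)*R)*(-5) = ((-4 + 3 + 9)*R)*(-5) = (8*R)*(-5) = -40*R)
(S(o(-2)) + 349)*(D - 257) = (-40*(-2) + 349)*(-2 - 257) = (80 + 349)*(-259) = 429*(-259) = -111111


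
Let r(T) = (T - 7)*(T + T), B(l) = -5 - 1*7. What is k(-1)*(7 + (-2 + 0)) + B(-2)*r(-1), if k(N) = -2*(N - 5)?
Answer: -132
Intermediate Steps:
k(N) = 10 - 2*N (k(N) = -2*(-5 + N) = 10 - 2*N)
B(l) = -12 (B(l) = -5 - 7 = -12)
r(T) = 2*T*(-7 + T) (r(T) = (-7 + T)*(2*T) = 2*T*(-7 + T))
k(-1)*(7 + (-2 + 0)) + B(-2)*r(-1) = (10 - 2*(-1))*(7 + (-2 + 0)) - 24*(-1)*(-7 - 1) = (10 + 2)*(7 - 2) - 24*(-1)*(-8) = 12*5 - 12*16 = 60 - 192 = -132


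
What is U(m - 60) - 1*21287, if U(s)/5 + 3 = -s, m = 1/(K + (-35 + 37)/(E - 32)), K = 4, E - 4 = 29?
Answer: -126017/6 ≈ -21003.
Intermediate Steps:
E = 33 (E = 4 + 29 = 33)
m = 1/6 (m = 1/(4 + (-35 + 37)/(33 - 32)) = 1/(4 + 2/1) = 1/(4 + 2*1) = 1/(4 + 2) = 1/6 ≈ 0.16667)
U(s) = -15 - 5*s (U(s) = -15 + 5*(-s) = -15 - 5*s)
U(m - 60) - 1*21287 = (-15 - 5*(1/6 - 60)) - 1*21287 = (-15 - 5*(-359/6)) - 21287 = (-15 + 1795/6) - 21287 = 1705/6 - 21287 = -126017/6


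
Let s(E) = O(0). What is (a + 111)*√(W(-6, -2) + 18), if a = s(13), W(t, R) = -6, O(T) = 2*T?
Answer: 222*√3 ≈ 384.52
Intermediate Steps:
s(E) = 0 (s(E) = 2*0 = 0)
a = 0
(a + 111)*√(W(-6, -2) + 18) = (0 + 111)*√(-6 + 18) = 111*√12 = 111*(2*√3) = 222*√3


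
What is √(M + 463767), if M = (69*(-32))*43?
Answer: 7*√7527 ≈ 607.31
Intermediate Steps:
M = -94944 (M = -2208*43 = -94944)
√(M + 463767) = √(-94944 + 463767) = √368823 = 7*√7527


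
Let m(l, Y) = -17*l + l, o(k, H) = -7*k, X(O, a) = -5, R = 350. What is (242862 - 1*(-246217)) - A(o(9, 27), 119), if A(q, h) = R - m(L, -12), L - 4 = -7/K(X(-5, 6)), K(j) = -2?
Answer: 488609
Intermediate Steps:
L = 15/2 (L = 4 - 7/(-2) = 4 - 7*(-1/2) = 4 + 7/2 = 15/2 ≈ 7.5000)
m(l, Y) = -16*l
A(q, h) = 470 (A(q, h) = 350 - (-16)*15/2 = 350 - 1*(-120) = 350 + 120 = 470)
(242862 - 1*(-246217)) - A(o(9, 27), 119) = (242862 - 1*(-246217)) - 1*470 = (242862 + 246217) - 470 = 489079 - 470 = 488609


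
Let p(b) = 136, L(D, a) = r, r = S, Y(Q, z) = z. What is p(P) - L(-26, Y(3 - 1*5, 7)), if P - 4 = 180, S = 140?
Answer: -4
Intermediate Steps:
r = 140
L(D, a) = 140
P = 184 (P = 4 + 180 = 184)
p(P) - L(-26, Y(3 - 1*5, 7)) = 136 - 1*140 = 136 - 140 = -4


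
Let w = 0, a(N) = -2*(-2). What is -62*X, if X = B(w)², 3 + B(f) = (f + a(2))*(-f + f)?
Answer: -558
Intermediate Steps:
a(N) = 4
B(f) = -3 (B(f) = -3 + (f + 4)*(-f + f) = -3 + (4 + f)*0 = -3 + 0 = -3)
X = 9 (X = (-3)² = 9)
-62*X = -62*9 = -558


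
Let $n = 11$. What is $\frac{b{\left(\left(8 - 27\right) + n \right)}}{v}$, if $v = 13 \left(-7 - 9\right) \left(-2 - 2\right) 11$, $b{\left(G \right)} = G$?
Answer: $- \frac{1}{1144} \approx -0.00087413$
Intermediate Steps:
$v = 9152$ ($v = 13 \left(\left(-16\right) \left(-4\right)\right) 11 = 13 \cdot 64 \cdot 11 = 832 \cdot 11 = 9152$)
$\frac{b{\left(\left(8 - 27\right) + n \right)}}{v} = \frac{\left(8 - 27\right) + 11}{9152} = \left(-19 + 11\right) \frac{1}{9152} = \left(-8\right) \frac{1}{9152} = - \frac{1}{1144}$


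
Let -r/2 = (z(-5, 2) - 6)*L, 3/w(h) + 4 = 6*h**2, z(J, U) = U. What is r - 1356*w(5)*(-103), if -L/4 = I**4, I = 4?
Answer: -388514/73 ≈ -5322.1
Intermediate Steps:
L = -1024 (L = -4*4**4 = -4*256 = -1024)
w(h) = 3/(-4 + 6*h**2)
r = -8192 (r = -2*(2 - 6)*(-1024) = -(-8)*(-1024) = -2*4096 = -8192)
r - 1356*w(5)*(-103) = -8192 - 1356*3/(2*(-2 + 3*5**2))*(-103) = -8192 - 1356*3/(2*(-2 + 3*25))*(-103) = -8192 - 1356*3/(2*(-2 + 75))*(-103) = -8192 - 1356*(3/2)/73*(-103) = -8192 - 1356*(3/2)*(1/73)*(-103) = -8192 - 2034*(-103)/73 = -8192 - 1356*(-309/146) = -8192 + 209502/73 = -388514/73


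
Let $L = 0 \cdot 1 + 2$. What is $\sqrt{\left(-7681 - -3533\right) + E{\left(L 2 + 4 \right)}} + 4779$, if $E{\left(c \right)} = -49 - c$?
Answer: $4779 + 29 i \sqrt{5} \approx 4779.0 + 64.846 i$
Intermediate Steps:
$L = 2$ ($L = 0 + 2 = 2$)
$\sqrt{\left(-7681 - -3533\right) + E{\left(L 2 + 4 \right)}} + 4779 = \sqrt{\left(-7681 - -3533\right) - \left(53 + 4\right)} + 4779 = \sqrt{\left(-7681 + 3533\right) - 57} + 4779 = \sqrt{-4148 - 57} + 4779 = \sqrt{-4205} + 4779 = 29 i \sqrt{5} + 4779 = 4779 + 29 i \sqrt{5}$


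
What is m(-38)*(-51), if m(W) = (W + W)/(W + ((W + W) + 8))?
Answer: -1938/53 ≈ -36.566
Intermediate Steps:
m(W) = 2*W/(8 + 3*W) (m(W) = (2*W)/(W + (2*W + 8)) = (2*W)/(W + (8 + 2*W)) = (2*W)/(8 + 3*W) = 2*W/(8 + 3*W))
m(-38)*(-51) = (2*(-38)/(8 + 3*(-38)))*(-51) = (2*(-38)/(8 - 114))*(-51) = (2*(-38)/(-106))*(-51) = (2*(-38)*(-1/106))*(-51) = (38/53)*(-51) = -1938/53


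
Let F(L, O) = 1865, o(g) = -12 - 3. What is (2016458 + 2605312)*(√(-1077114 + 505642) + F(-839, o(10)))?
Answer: 8619601050 + 18487080*I*√35717 ≈ 8.6196e+9 + 3.4939e+9*I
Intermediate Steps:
o(g) = -15
(2016458 + 2605312)*(√(-1077114 + 505642) + F(-839, o(10))) = (2016458 + 2605312)*(√(-1077114 + 505642) + 1865) = 4621770*(√(-571472) + 1865) = 4621770*(4*I*√35717 + 1865) = 4621770*(1865 + 4*I*√35717) = 8619601050 + 18487080*I*√35717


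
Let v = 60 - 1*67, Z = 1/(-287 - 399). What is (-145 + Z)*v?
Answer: 99471/98 ≈ 1015.0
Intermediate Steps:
Z = -1/686 (Z = 1/(-686) = -1/686 ≈ -0.0014577)
v = -7 (v = 60 - 67 = -7)
(-145 + Z)*v = (-145 - 1/686)*(-7) = -99471/686*(-7) = 99471/98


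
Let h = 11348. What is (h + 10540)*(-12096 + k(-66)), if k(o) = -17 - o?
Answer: -263684736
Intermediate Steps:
(h + 10540)*(-12096 + k(-66)) = (11348 + 10540)*(-12096 + (-17 - 1*(-66))) = 21888*(-12096 + (-17 + 66)) = 21888*(-12096 + 49) = 21888*(-12047) = -263684736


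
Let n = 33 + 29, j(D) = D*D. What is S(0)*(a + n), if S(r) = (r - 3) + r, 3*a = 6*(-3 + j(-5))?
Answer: -318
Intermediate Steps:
j(D) = D**2
n = 62
a = 44 (a = (6*(-3 + (-5)**2))/3 = (6*(-3 + 25))/3 = (6*22)/3 = (1/3)*132 = 44)
S(r) = -3 + 2*r (S(r) = (-3 + r) + r = -3 + 2*r)
S(0)*(a + n) = (-3 + 2*0)*(44 + 62) = (-3 + 0)*106 = -3*106 = -318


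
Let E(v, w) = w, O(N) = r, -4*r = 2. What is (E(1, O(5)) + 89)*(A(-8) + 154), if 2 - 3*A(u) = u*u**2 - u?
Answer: 28556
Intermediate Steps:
r = -1/2 (r = -1/4*2 = -1/2 ≈ -0.50000)
O(N) = -1/2
A(u) = 2/3 - u**3/3 + u/3 (A(u) = 2/3 - (u*u**2 - u)/3 = 2/3 - (u**3 - u)/3 = 2/3 + (-u**3/3 + u/3) = 2/3 - u**3/3 + u/3)
(E(1, O(5)) + 89)*(A(-8) + 154) = (-1/2 + 89)*((2/3 - 1/3*(-8)**3 + (1/3)*(-8)) + 154) = 177*((2/3 - 1/3*(-512) - 8/3) + 154)/2 = 177*((2/3 + 512/3 - 8/3) + 154)/2 = 177*(506/3 + 154)/2 = (177/2)*(968/3) = 28556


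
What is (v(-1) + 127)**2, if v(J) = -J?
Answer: 16384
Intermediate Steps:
(v(-1) + 127)**2 = (-1*(-1) + 127)**2 = (1 + 127)**2 = 128**2 = 16384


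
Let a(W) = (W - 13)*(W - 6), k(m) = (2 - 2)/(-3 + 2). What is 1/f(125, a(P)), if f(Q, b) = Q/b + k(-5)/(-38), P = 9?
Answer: -12/125 ≈ -0.096000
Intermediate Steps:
k(m) = 0 (k(m) = 0/(-1) = 0*(-1) = 0)
a(W) = (-13 + W)*(-6 + W)
f(Q, b) = Q/b (f(Q, b) = Q/b + 0/(-38) = Q/b + 0*(-1/38) = Q/b + 0 = Q/b)
1/f(125, a(P)) = 1/(125/(78 + 9² - 19*9)) = 1/(125/(78 + 81 - 171)) = 1/(125/(-12)) = 1/(125*(-1/12)) = 1/(-125/12) = -12/125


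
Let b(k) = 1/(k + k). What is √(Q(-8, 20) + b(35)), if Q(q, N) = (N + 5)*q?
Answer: I*√979930/70 ≈ 14.142*I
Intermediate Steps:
b(k) = 1/(2*k)
Q(q, N) = q*(5 + N) (Q(q, N) = (5 + N)*q = q*(5 + N))
√(Q(-8, 20) + b(35)) = √(-8*(5 + 20) + (½)/35) = √(-8*25 + (½)*(1/35)) = √(-200 + 1/70) = √(-13999/70) = I*√979930/70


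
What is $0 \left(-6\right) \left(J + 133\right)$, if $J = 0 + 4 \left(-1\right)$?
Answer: $0$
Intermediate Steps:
$J = -4$ ($J = 0 - 4 = -4$)
$0 \left(-6\right) \left(J + 133\right) = 0 \left(-6\right) \left(-4 + 133\right) = 0 \cdot 129 = 0$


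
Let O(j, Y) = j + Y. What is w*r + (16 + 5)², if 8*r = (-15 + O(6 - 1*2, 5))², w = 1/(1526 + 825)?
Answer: 2073591/4702 ≈ 441.00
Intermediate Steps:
O(j, Y) = Y + j
w = 1/2351 ≈ 0.00042535
r = 9/2 (r = (-15 + (5 + (6 - 1*2)))²/8 = (-15 + (5 + (6 - 2)))²/8 = (-15 + (5 + 4))²/8 = (-15 + 9)²/8 = (⅛)*(-6)² = (⅛)*36 = 9/2 ≈ 4.5000)
w*r + (16 + 5)² = (1/2351)*(9/2) + (16 + 5)² = 9/4702 + 21² = 9/4702 + 441 = 2073591/4702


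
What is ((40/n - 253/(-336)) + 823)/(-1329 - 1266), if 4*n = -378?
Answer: -2489749/7847280 ≈ -0.31728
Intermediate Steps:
n = -189/2 (n = (1/4)*(-378) = -189/2 ≈ -94.500)
((40/n - 253/(-336)) + 823)/(-1329 - 1266) = ((40/(-189/2) - 253/(-336)) + 823)/(-1329 - 1266) = ((40*(-2/189) - 253*(-1/336)) + 823)/(-2595) = ((-80/189 + 253/336) + 823)*(-1/2595) = (997/3024 + 823)*(-1/2595) = (2489749/3024)*(-1/2595) = -2489749/7847280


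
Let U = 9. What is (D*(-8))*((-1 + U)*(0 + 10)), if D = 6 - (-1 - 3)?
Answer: -6400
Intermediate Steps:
D = 10 (D = 6 - 1*(-4) = 6 + 4 = 10)
(D*(-8))*((-1 + U)*(0 + 10)) = (10*(-8))*((-1 + 9)*(0 + 10)) = -640*10 = -80*80 = -6400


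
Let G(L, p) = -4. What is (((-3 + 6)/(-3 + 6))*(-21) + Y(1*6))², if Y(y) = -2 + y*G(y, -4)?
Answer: 2209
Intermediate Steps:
Y(y) = -2 - 4*y (Y(y) = -2 + y*(-4) = -2 - 4*y)
(((-3 + 6)/(-3 + 6))*(-21) + Y(1*6))² = (((-3 + 6)/(-3 + 6))*(-21) + (-2 - 4*6))² = ((3/3)*(-21) + (-2 - 4*6))² = ((3*(⅓))*(-21) + (-2 - 24))² = (1*(-21) - 26)² = (-21 - 26)² = (-47)² = 2209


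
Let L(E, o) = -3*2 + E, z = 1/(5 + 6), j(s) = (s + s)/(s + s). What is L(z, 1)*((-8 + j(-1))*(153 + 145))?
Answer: 135590/11 ≈ 12326.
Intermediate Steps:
j(s) = 1 (j(s) = (2*s)/((2*s)) = (2*s)*(1/(2*s)) = 1)
z = 1/11 ≈ 0.090909
L(E, o) = -6 + E
L(z, 1)*((-8 + j(-1))*(153 + 145)) = (-6 + 1/11)*((-8 + 1)*(153 + 145)) = -(-455)*298/11 = -65/11*(-2086) = 135590/11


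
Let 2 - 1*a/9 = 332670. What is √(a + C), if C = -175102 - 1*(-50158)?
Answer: 2*I*√779739 ≈ 1766.1*I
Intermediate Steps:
C = -124944 (C = -175102 + 50158 = -124944)
a = -2994012 (a = 18 - 9*332670 = 18 - 2994030 = -2994012)
√(a + C) = √(-2994012 - 124944) = √(-3118956) = 2*I*√779739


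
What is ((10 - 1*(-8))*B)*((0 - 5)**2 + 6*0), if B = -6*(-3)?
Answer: 8100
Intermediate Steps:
B = 18
((10 - 1*(-8))*B)*((0 - 5)**2 + 6*0) = ((10 - 1*(-8))*18)*((0 - 5)**2 + 6*0) = ((10 + 8)*18)*((-5)**2 + 0) = (18*18)*(25 + 0) = 324*25 = 8100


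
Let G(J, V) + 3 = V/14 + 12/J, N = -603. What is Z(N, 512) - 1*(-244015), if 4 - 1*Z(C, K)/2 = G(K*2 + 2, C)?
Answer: 292205798/1197 ≈ 2.4412e+5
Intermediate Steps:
G(J, V) = -3 + 12/J + V/14 (G(J, V) = -3 + (V/14 + 12/J) = -3 + (12/J + V/14) = -3 + 12/J + V/14)
Z(C, K) = 14 - 24/(2 + 2*K) - C/7 (Z(C, K) = 8 - 2*(-3 + 12/(K*2 + 2) + C/14) = 8 - 2*(-3 + 12/(2*K + 2) + C/14) = 8 - 2*(-3 + 12/(2 + 2*K) + C/14) = 8 + (6 - 24/(2 + 2*K) - C/7) = 14 - 24/(2 + 2*K) - C/7)
Z(N, 512) - 1*(-244015) = (14 - 1*(-603) + 98*512 - 1*(-603)*512)/(7*(1 + 512)) - 1*(-244015) = (1/7)*(14 + 603 + 50176 + 308736)/513 + 244015 = (1/7)*(1/513)*359529 + 244015 = 119843/1197 + 244015 = 292205798/1197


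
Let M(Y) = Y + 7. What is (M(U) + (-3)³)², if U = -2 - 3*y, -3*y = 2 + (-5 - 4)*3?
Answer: 2209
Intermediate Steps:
y = 25/3 (y = -(2 + (-5 - 4)*3)/3 = -(2 - 9*3)/3 = -(2 - 27)/3 = -⅓*(-25) = 25/3 ≈ 8.3333)
U = -27 (U = -2 - 3*25/3 = -2 - 25 = -27)
M(Y) = 7 + Y
(M(U) + (-3)³)² = ((7 - 27) + (-3)³)² = (-20 - 27)² = (-47)² = 2209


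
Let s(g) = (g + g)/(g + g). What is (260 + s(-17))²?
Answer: 68121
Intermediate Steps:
s(g) = 1 (s(g) = (2*g)/((2*g)) = (2*g)*(1/(2*g)) = 1)
(260 + s(-17))² = (260 + 1)² = 261² = 68121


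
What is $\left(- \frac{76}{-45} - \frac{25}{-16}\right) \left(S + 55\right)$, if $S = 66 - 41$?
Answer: $\frac{2341}{9} \approx 260.11$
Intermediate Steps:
$S = 25$
$\left(- \frac{76}{-45} - \frac{25}{-16}\right) \left(S + 55\right) = \left(- \frac{76}{-45} - \frac{25}{-16}\right) \left(25 + 55\right) = \left(\left(-76\right) \left(- \frac{1}{45}\right) - - \frac{25}{16}\right) 80 = \left(\frac{76}{45} + \frac{25}{16}\right) 80 = \frac{2341}{720} \cdot 80 = \frac{2341}{9}$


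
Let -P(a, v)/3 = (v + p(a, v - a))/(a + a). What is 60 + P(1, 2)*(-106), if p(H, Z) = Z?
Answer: 537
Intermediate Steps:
P(a, v) = -3*(-a + 2*v)/(2*a) (P(a, v) = -3*(v + (v - a))/(a + a) = -3*(-a + 2*v)/(2*a))
60 + P(1, 2)*(-106) = 60 + (3/2 - 3*2/1)*(-106) = 60 + (3/2 - 3*2*1)*(-106) = 60 + (3/2 - 6)*(-106) = 60 - 9/2*(-106) = 60 + 477 = 537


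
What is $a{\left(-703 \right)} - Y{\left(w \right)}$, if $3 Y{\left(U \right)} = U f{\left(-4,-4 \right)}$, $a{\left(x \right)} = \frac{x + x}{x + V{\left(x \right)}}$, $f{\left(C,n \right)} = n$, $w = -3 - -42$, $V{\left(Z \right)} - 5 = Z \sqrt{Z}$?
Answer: $\frac{18092620200}{347916131} - \frac{988418 i \sqrt{703}}{347916131} \approx 52.003 - 0.075326 i$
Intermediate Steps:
$V{\left(Z \right)} = 5 + Z^{\frac{3}{2}}$ ($V{\left(Z \right)} = 5 + Z \sqrt{Z} = 5 + Z^{\frac{3}{2}}$)
$w = 39$ ($w = -3 + 42 = 39$)
$a{\left(x \right)} = \frac{2 x}{5 + x + x^{\frac{3}{2}}}$ ($a{\left(x \right)} = \frac{x + x}{x + \left(5 + x^{\frac{3}{2}}\right)} = \frac{2 x}{5 + x + x^{\frac{3}{2}}}$)
$Y{\left(U \right)} = - \frac{4 U}{3}$ ($Y{\left(U \right)} = \frac{U \left(-4\right)}{3} = \frac{\left(-4\right) U}{3} = - \frac{4 U}{3}$)
$a{\left(-703 \right)} - Y{\left(w \right)} = 2 \left(-703\right) \frac{1}{5 - 703 + \left(-703\right)^{\frac{3}{2}}} - \left(- \frac{4}{3}\right) 39 = 2 \left(-703\right) \frac{1}{5 - 703 - 703 i \sqrt{703}} - -52 = 2 \left(-703\right) \frac{1}{-698 - 703 i \sqrt{703}} + 52 = - \frac{1406}{-698 - 703 i \sqrt{703}} + 52 = 52 - \frac{1406}{-698 - 703 i \sqrt{703}}$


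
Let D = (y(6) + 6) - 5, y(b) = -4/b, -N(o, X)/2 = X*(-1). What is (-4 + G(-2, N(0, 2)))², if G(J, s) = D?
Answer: 121/9 ≈ 13.444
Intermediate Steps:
N(o, X) = 2*X (N(o, X) = -2*X*(-1) = -(-2)*X = 2*X)
D = ⅓ (D = (-4/6 + 6) - 5 = (-4*⅙ + 6) - 5 = (-⅔ + 6) - 5 = 16/3 - 5 = ⅓ ≈ 0.33333)
G(J, s) = ⅓
(-4 + G(-2, N(0, 2)))² = (-4 + ⅓)² = (-11/3)² = 121/9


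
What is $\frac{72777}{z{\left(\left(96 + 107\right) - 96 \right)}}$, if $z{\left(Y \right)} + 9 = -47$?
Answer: $- \frac{72777}{56} \approx -1299.6$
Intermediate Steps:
$z{\left(Y \right)} = -56$ ($z{\left(Y \right)} = -9 - 47 = -56$)
$\frac{72777}{z{\left(\left(96 + 107\right) - 96 \right)}} = \frac{72777}{-56} = 72777 \left(- \frac{1}{56}\right) = - \frac{72777}{56}$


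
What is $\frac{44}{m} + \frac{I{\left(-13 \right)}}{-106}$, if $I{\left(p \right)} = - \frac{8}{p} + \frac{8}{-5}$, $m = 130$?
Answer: $\frac{1198}{3445} \approx 0.34775$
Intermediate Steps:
$I{\left(p \right)} = - \frac{8}{5} - \frac{8}{p}$ ($I{\left(p \right)} = - \frac{8}{p} + 8 \left(- \frac{1}{5}\right) = - \frac{8}{p} - \frac{8}{5} = - \frac{8}{5} - \frac{8}{p}$)
$\frac{44}{m} + \frac{I{\left(-13 \right)}}{-106} = \frac{44}{130} + \frac{- \frac{8}{5} - \frac{8}{-13}}{-106} = 44 \cdot \frac{1}{130} + \left(- \frac{8}{5} - - \frac{8}{13}\right) \left(- \frac{1}{106}\right) = \frac{22}{65} + \left(- \frac{8}{5} + \frac{8}{13}\right) \left(- \frac{1}{106}\right) = \frac{22}{65} - - \frac{32}{3445} = \frac{22}{65} + \frac{32}{3445} = \frac{1198}{3445}$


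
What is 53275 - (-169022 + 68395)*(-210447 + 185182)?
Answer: -2542287880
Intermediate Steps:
53275 - (-169022 + 68395)*(-210447 + 185182) = 53275 - (-100627)*(-25265) = 53275 - 1*2542341155 = 53275 - 2542341155 = -2542287880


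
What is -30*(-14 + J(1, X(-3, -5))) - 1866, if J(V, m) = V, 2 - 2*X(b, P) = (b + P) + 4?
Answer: -1476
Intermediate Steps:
X(b, P) = -1 - P/2 - b/2 (X(b, P) = 1 - ((b + P) + 4)/2 = 1 - ((P + b) + 4)/2 = 1 - (4 + P + b)/2 = 1 + (-2 - P/2 - b/2) = -1 - P/2 - b/2)
-30*(-14 + J(1, X(-3, -5))) - 1866 = -30*(-14 + 1) - 1866 = -30*(-13) - 1866 = 390 - 1866 = -1476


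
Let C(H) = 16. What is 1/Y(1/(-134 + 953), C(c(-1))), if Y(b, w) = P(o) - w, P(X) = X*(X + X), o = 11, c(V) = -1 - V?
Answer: 1/226 ≈ 0.0044248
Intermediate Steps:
P(X) = 2*X² (P(X) = X*(2*X) = 2*X²)
Y(b, w) = 242 - w (Y(b, w) = 2*11² - w = 2*121 - w = 242 - w)
1/Y(1/(-134 + 953), C(c(-1))) = 1/(242 - 1*16) = 1/(242 - 16) = 1/226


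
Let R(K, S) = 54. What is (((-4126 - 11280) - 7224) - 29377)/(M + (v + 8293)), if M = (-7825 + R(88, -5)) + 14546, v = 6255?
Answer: -52007/21323 ≈ -2.4390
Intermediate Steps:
M = 6775 (M = (-7825 + 54) + 14546 = -7771 + 14546 = 6775)
(((-4126 - 11280) - 7224) - 29377)/(M + (v + 8293)) = (((-4126 - 11280) - 7224) - 29377)/(6775 + (6255 + 8293)) = ((-15406 - 7224) - 29377)/(6775 + 14548) = (-22630 - 29377)/21323 = -52007*1/21323 = -52007/21323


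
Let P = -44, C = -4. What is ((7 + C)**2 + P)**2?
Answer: 1225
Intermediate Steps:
((7 + C)**2 + P)**2 = ((7 - 4)**2 - 44)**2 = (3**2 - 44)**2 = (9 - 44)**2 = (-35)**2 = 1225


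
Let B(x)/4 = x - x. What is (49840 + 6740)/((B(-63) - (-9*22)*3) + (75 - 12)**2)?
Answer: 18860/1521 ≈ 12.400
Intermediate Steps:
B(x) = 0 (B(x) = 4*(x - x) = 4*0 = 0)
(49840 + 6740)/((B(-63) - (-9*22)*3) + (75 - 12)**2) = (49840 + 6740)/((0 - (-9*22)*3) + (75 - 12)**2) = 56580/((0 - (-198)*3) + 63**2) = 56580/((0 - 1*(-594)) + 3969) = 56580/((0 + 594) + 3969) = 56580/(594 + 3969) = 56580/4563 = 56580*(1/4563) = 18860/1521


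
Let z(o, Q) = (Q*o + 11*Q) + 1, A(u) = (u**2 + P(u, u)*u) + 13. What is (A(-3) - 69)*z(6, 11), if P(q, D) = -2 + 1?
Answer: -8272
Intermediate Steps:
P(q, D) = -1
A(u) = 13 + u**2 - u (A(u) = (u**2 - u) + 13 = 13 + u**2 - u)
z(o, Q) = 1 + 11*Q + Q*o (z(o, Q) = (11*Q + Q*o) + 1 = 1 + 11*Q + Q*o)
(A(-3) - 69)*z(6, 11) = ((13 + (-3)**2 - 1*(-3)) - 69)*(1 + 11*11 + 11*6) = ((13 + 9 + 3) - 69)*(1 + 121 + 66) = (25 - 69)*188 = -44*188 = -8272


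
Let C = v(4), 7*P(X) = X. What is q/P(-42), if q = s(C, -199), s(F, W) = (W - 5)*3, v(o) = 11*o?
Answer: 102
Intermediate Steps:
P(X) = X/7
C = 44 (C = 11*4 = 44)
s(F, W) = -15 + 3*W (s(F, W) = (-5 + W)*3 = -15 + 3*W)
q = -612 (q = -15 + 3*(-199) = -15 - 597 = -612)
q/P(-42) = -612/((⅐)*(-42)) = -612/(-6) = -612*(-⅙) = 102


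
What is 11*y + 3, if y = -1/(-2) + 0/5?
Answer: 17/2 ≈ 8.5000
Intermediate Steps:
y = 1/2 (y = -1*(-1/2) + 0*(1/5) = 1/2 + 0 = 1/2 ≈ 0.50000)
11*y + 3 = 11*(1/2) + 3 = 11/2 + 3 = 17/2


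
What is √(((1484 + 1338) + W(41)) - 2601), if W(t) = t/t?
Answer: √222 ≈ 14.900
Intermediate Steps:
W(t) = 1
√(((1484 + 1338) + W(41)) - 2601) = √(((1484 + 1338) + 1) - 2601) = √((2822 + 1) - 2601) = √(2823 - 2601) = √222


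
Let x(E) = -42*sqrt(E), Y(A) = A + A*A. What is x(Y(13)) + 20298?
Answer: 20298 - 42*sqrt(182) ≈ 19731.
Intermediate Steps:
Y(A) = A + A**2
x(Y(13)) + 20298 = -42*sqrt(13)*sqrt(1 + 13) + 20298 = -42*sqrt(182) + 20298 = 20298 - 42*sqrt(182)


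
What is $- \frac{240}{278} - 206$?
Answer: $- \frac{28754}{139} \approx -206.86$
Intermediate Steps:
$- \frac{240}{278} - 206 = \left(-240\right) \frac{1}{278} - 206 = - \frac{120}{139} - 206 = - \frac{28754}{139}$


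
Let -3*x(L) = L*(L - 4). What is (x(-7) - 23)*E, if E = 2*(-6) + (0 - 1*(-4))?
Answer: 1168/3 ≈ 389.33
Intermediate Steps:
x(L) = -L*(-4 + L)/3 (x(L) = -L*(L - 4)/3 = -L*(-4 + L)/3)
E = -8 (E = -12 + (0 + 4) = -12 + 4 = -8)
(x(-7) - 23)*E = ((1/3)*(-7)*(4 - 1*(-7)) - 23)*(-8) = ((1/3)*(-7)*(4 + 7) - 23)*(-8) = ((1/3)*(-7)*11 - 23)*(-8) = (-77/3 - 23)*(-8) = -146/3*(-8) = 1168/3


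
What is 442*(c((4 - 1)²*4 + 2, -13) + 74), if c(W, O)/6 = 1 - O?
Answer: 69836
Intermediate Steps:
c(W, O) = 6 - 6*O (c(W, O) = 6*(1 - O) = 6 - 6*O)
442*(c((4 - 1)²*4 + 2, -13) + 74) = 442*((6 - 6*(-13)) + 74) = 442*((6 + 78) + 74) = 442*(84 + 74) = 442*158 = 69836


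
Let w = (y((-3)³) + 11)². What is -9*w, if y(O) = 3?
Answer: -1764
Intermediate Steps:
w = 196 (w = (3 + 11)² = 14² = 196)
-9*w = -9*196 = -1764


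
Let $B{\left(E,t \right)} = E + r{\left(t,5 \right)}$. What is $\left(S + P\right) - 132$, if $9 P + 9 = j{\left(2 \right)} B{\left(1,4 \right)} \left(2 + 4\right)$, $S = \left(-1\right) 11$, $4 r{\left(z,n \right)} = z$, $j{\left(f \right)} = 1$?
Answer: $- \frac{428}{3} \approx -142.67$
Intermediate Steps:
$r{\left(z,n \right)} = \frac{z}{4}$
$B{\left(E,t \right)} = E + \frac{t}{4}$
$S = -11$
$P = \frac{1}{3}$ ($P = -1 + \frac{1 \left(1 + \frac{1}{4} \cdot 4\right) \left(2 + 4\right)}{9} = -1 + \frac{1 \left(1 + 1\right) 6}{9} = -1 + \frac{1 \cdot 2 \cdot 6}{9} = -1 + \frac{2 \cdot 6}{9} = -1 + \frac{1}{9} \cdot 12 = -1 + \frac{4}{3} = \frac{1}{3} \approx 0.33333$)
$\left(S + P\right) - 132 = \left(-11 + \frac{1}{3}\right) - 132 = - \frac{32}{3} - 132 = - \frac{428}{3}$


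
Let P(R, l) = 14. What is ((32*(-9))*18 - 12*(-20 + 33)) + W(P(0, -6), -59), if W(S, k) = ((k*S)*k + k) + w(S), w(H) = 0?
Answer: 43335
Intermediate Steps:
W(S, k) = k + S*k² (W(S, k) = ((k*S)*k + k) + 0 = ((S*k)*k + k) + 0 = (S*k² + k) + 0 = (k + S*k²) + 0 = k + S*k²)
((32*(-9))*18 - 12*(-20 + 33)) + W(P(0, -6), -59) = ((32*(-9))*18 - 12*(-20 + 33)) - 59*(1 + 14*(-59)) = (-288*18 - 12*13) - 59*(1 - 826) = (-5184 - 156) - 59*(-825) = -5340 + 48675 = 43335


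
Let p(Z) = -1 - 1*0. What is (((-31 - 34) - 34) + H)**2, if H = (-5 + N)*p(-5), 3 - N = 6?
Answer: 8281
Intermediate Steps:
p(Z) = -1 (p(Z) = -1 + 0 = -1)
N = -3 (N = 3 - 1*6 = 3 - 6 = -3)
H = 8 (H = (-5 - 3)*(-1) = -8*(-1) = 8)
(((-31 - 34) - 34) + H)**2 = (((-31 - 34) - 34) + 8)**2 = ((-65 - 34) + 8)**2 = (-99 + 8)**2 = (-91)**2 = 8281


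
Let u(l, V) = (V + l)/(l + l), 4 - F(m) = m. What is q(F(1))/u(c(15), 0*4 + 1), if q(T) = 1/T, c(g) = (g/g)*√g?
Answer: 5/7 - √15/21 ≈ 0.52986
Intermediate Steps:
F(m) = 4 - m
c(g) = √g (c(g) = 1*√g = √g)
u(l, V) = (V + l)/(2*l) (u(l, V) = (V + l)/((2*l)) = (V + l)*(1/(2*l)) = (V + l)/(2*l))
q(F(1))/u(c(15), 0*4 + 1) = 1/((4 - 1*1)*((((0*4 + 1) + √15)/(2*(√15))))) = 1/((4 - 1)*(((√15/15)*((0 + 1) + √15)/2))) = 1/(3*(((√15/15)*(1 + √15)/2))) = 1/(3*((√15*(1 + √15)/30))) = (2*√15/(1 + √15))/3 = 2*√15/(3*(1 + √15))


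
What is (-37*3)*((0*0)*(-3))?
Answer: 0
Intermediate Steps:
(-37*3)*((0*0)*(-3)) = -0*(-3) = -111*0 = 0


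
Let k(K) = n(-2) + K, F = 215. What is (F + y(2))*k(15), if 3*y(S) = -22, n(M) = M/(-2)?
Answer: 9968/3 ≈ 3322.7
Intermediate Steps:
n(M) = -M/2 (n(M) = M*(-1/2) = -M/2)
y(S) = -22/3 (y(S) = (1/3)*(-22) = -22/3)
k(K) = 1 + K (k(K) = -1/2*(-2) + K = 1 + K)
(F + y(2))*k(15) = (215 - 22/3)*(1 + 15) = (623/3)*16 = 9968/3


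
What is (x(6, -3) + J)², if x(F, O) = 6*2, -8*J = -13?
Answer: 11881/64 ≈ 185.64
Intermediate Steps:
J = 13/8 (J = -⅛*(-13) = 13/8 ≈ 1.6250)
x(F, O) = 12
(x(6, -3) + J)² = (12 + 13/8)² = (109/8)² = 11881/64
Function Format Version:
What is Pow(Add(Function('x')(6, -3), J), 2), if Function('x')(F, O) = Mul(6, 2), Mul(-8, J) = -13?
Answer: Rational(11881, 64) ≈ 185.64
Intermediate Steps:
J = Rational(13, 8) (J = Mul(Rational(-1, 8), -13) = Rational(13, 8) ≈ 1.6250)
Function('x')(F, O) = 12
Pow(Add(Function('x')(6, -3), J), 2) = Pow(Add(12, Rational(13, 8)), 2) = Pow(Rational(109, 8), 2) = Rational(11881, 64)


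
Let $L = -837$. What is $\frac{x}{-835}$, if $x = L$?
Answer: $\frac{837}{835} \approx 1.0024$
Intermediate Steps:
$x = -837$
$\frac{x}{-835} = - \frac{837}{-835} = \left(-837\right) \left(- \frac{1}{835}\right) = \frac{837}{835}$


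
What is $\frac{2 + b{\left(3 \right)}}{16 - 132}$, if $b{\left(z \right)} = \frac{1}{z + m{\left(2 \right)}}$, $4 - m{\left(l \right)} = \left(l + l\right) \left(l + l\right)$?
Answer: $- \frac{17}{1044} \approx -0.016284$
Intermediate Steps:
$m{\left(l \right)} = 4 - 4 l^{2}$ ($m{\left(l \right)} = 4 - \left(l + l\right) \left(l + l\right) = 4 - 2 l 2 l = 4 - 4 l^{2}$)
$b{\left(z \right)} = \frac{1}{-12 + z}$ ($b{\left(z \right)} = \frac{1}{z + \left(4 - 4 \cdot 2^{2}\right)} = \frac{1}{z + \left(4 - 16\right)} = \frac{1}{z - 12} = \frac{1}{-12 + z}$)
$\frac{2 + b{\left(3 \right)}}{16 - 132} = \frac{2 + \frac{1}{-12 + 3}}{16 - 132} = \frac{2 + \frac{1}{-9}}{-116} = \left(2 - \frac{1}{9}\right) \left(- \frac{1}{116}\right) = \frac{17}{9} \left(- \frac{1}{116}\right) = - \frac{17}{1044}$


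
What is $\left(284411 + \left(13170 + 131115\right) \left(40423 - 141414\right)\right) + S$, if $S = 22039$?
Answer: $-14571179985$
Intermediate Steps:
$\left(284411 + \left(13170 + 131115\right) \left(40423 - 141414\right)\right) + S = \left(284411 + \left(13170 + 131115\right) \left(40423 - 141414\right)\right) + 22039 = \left(284411 + 144285 \left(40423 - 141414\right)\right) + 22039 = \left(284411 + 144285 \left(-100991\right)\right) + 22039 = \left(284411 - 14571486435\right) + 22039 = -14571202024 + 22039 = -14571179985$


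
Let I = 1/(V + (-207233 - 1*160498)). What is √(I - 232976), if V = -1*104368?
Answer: 15*I*√230778224324115/472099 ≈ 482.68*I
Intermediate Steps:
V = -104368
I = -1/472099 (I = 1/(-104368 + (-207233 - 1*160498)) = 1/(-104368 + (-207233 - 160498)) = 1/(-104368 - 367731) = 1/(-472099) = -1/472099 ≈ -2.1182e-6)
√(I - 232976) = √(-1/472099 - 232976) = √(-109987736625/472099) = 15*I*√230778224324115/472099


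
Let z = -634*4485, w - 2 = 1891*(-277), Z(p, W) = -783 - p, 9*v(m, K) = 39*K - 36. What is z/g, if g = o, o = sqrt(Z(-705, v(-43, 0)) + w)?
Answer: 2843490*I*sqrt(523883)/523883 ≈ 3928.6*I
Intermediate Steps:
v(m, K) = -4 + 13*K/3 (v(m, K) = (39*K - 36)/9 = (-36 + 39*K)/9 = -4 + 13*K/3)
w = -523805 (w = 2 + 1891*(-277) = 2 - 523807 = -523805)
z = -2843490
o = I*sqrt(523883) (o = sqrt((-783 - 1*(-705)) - 523805) = sqrt((-783 + 705) - 523805) = sqrt(-78 - 523805) = sqrt(-523883) = I*sqrt(523883) ≈ 723.8*I)
g = I*sqrt(523883) ≈ 723.8*I
z/g = -2843490*(-I*sqrt(523883)/523883) = -(-2843490)*I*sqrt(523883)/523883 = 2843490*I*sqrt(523883)/523883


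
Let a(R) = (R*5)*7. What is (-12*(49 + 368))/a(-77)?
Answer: 5004/2695 ≈ 1.8568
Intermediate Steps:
a(R) = 35*R (a(R) = (5*R)*7 = 35*R)
(-12*(49 + 368))/a(-77) = (-12*(49 + 368))/((35*(-77))) = -12*417/(-2695) = -5004*(-1/2695) = 5004/2695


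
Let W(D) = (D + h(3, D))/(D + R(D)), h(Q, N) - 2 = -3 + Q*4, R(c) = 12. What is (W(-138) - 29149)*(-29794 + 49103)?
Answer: -70915140923/126 ≈ -5.6282e+8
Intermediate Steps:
h(Q, N) = -1 + 4*Q (h(Q, N) = 2 + (-3 + Q*4) = 2 + (-3 + 4*Q) = -1 + 4*Q)
W(D) = (11 + D)/(12 + D) (W(D) = (D + (-1 + 4*3))/(D + 12) = (D + (-1 + 12))/(12 + D) = (D + 11)/(12 + D) = (11 + D)/(12 + D))
(W(-138) - 29149)*(-29794 + 49103) = ((11 - 138)/(12 - 138) - 29149)*(-29794 + 49103) = (-127/(-126) - 29149)*19309 = (-1/126*(-127) - 29149)*19309 = (127/126 - 29149)*19309 = -3672647/126*19309 = -70915140923/126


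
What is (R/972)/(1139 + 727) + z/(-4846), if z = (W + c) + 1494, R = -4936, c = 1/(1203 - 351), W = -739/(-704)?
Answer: -17091850089371/54916434815616 ≈ -0.31123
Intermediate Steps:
W = 739/704 (W = -739*(-1/704) = 739/704 ≈ 1.0497)
c = 1/852 ≈ 0.0011737
z = 224185871/149952 (z = (739/704 + 1/852) + 1494 = 157583/149952 + 1494 = 224185871/149952 ≈ 1495.1)
(R/972)/(1139 + 727) + z/(-4846) = (-4936/972)/(1139 + 727) + (224185871/149952)/(-4846) = -4936*1/972/1866 + (224185871/149952)*(-1/4846) = -1234/243*1/1866 - 224185871/726667392 = -617/226719 - 224185871/726667392 = -17091850089371/54916434815616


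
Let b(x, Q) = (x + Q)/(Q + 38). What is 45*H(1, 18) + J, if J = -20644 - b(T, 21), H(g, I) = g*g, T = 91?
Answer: -1215453/59 ≈ -20601.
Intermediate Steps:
H(g, I) = g²
b(x, Q) = (Q + x)/(38 + Q)
J = -1218108/59 (J = -20644 - (21 + 91)/(38 + 21) = -20644 - 112/59 = -1218108/59 ≈ -20646.)
45*H(1, 18) + J = 45*1² - 1218108/59 = 45*1 - 1218108/59 = 45 - 1218108/59 = -1215453/59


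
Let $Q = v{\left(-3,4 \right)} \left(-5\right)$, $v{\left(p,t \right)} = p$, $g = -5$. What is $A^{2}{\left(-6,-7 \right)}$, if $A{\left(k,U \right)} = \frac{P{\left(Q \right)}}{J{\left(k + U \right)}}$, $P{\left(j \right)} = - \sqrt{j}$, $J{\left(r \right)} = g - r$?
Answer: $\frac{15}{64} \approx 0.23438$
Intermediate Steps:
$J{\left(r \right)} = -5 - r$
$Q = 15$ ($Q = \left(-3\right) \left(-5\right) = 15$)
$A{\left(k,U \right)} = - \frac{\sqrt{15}}{-5 - U - k}$ ($A{\left(k,U \right)} = \frac{\left(-1\right) \sqrt{15}}{-5 - \left(k + U\right)} = \frac{\left(-1\right) \sqrt{15}}{-5 - \left(U + k\right)} = \frac{\left(-1\right) \sqrt{15}}{-5 - U - k} = - \frac{\sqrt{15}}{-5 - U - k}$)
$A^{2}{\left(-6,-7 \right)} = \left(\frac{\sqrt{15}}{5 - 7 - 6}\right)^{2} = \left(\frac{\sqrt{15}}{-8}\right)^{2} = \left(\sqrt{15} \left(- \frac{1}{8}\right)\right)^{2} = \left(- \frac{\sqrt{15}}{8}\right)^{2} = \frac{15}{64}$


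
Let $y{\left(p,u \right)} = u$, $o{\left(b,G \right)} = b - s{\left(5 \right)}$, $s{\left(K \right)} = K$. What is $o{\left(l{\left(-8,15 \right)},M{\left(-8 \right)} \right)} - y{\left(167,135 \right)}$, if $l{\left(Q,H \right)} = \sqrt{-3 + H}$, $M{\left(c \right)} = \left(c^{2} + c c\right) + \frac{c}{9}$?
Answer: $-140 + 2 \sqrt{3} \approx -136.54$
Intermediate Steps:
$M{\left(c \right)} = 2 c^{2} + \frac{c}{9}$ ($M{\left(c \right)} = \left(c^{2} + c^{2}\right) + c \frac{1}{9} = 2 c^{2} + \frac{c}{9}$)
$o{\left(b,G \right)} = -5 + b$ ($o{\left(b,G \right)} = b - 5 = -5 + b$)
$o{\left(l{\left(-8,15 \right)},M{\left(-8 \right)} \right)} - y{\left(167,135 \right)} = \left(-5 + \sqrt{-3 + 15}\right) - 135 = \left(-5 + \sqrt{12}\right) - 135 = \left(-5 + 2 \sqrt{3}\right) - 135 = -140 + 2 \sqrt{3}$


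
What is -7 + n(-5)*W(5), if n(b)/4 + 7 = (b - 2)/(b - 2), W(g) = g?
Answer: -127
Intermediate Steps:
n(b) = -24 (n(b) = -28 + 4*((b - 2)/(b - 2)) = -28 + 4*((-2 + b)/(-2 + b)) = -28 + 4*1 = -28 + 4 = -24)
-7 + n(-5)*W(5) = -7 - 24*5 = -7 - 120 = -127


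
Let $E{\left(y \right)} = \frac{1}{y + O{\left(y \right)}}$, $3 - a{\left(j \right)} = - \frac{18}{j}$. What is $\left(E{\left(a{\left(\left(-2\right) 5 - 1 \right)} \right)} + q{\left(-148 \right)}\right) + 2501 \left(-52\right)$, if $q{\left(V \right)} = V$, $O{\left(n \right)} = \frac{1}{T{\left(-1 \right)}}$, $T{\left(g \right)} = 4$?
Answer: $- \frac{9244156}{71} \approx -1.302 \cdot 10^{5}$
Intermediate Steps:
$O{\left(n \right)} = \frac{1}{4}$
$a{\left(j \right)} = 3 + \frac{18}{j}$ ($a{\left(j \right)} = 3 - - \frac{18}{j} = 3 + \frac{18}{j}$)
$E{\left(y \right)} = \frac{1}{\frac{1}{4} + y}$ ($E{\left(y \right)} = \frac{1}{y + \frac{1}{4}} = \frac{1}{\frac{1}{4} + y}$)
$\left(E{\left(a{\left(\left(-2\right) 5 - 1 \right)} \right)} + q{\left(-148 \right)}\right) + 2501 \left(-52\right) = \left(\frac{4}{1 + 4 \left(3 + \frac{18}{\left(-2\right) 5 - 1}\right)} - 148\right) + 2501 \left(-52\right) = \left(\frac{4}{1 + 4 \left(3 + \frac{18}{-10 - 1}\right)} - 148\right) - 130052 = \left(\frac{4}{1 + 4 \left(3 + \frac{18}{-11}\right)} - 148\right) - 130052 = \left(\frac{4}{1 + 4 \left(3 + 18 \left(- \frac{1}{11}\right)\right)} - 148\right) - 130052 = \left(\frac{4}{1 + 4 \left(3 - \frac{18}{11}\right)} - 148\right) - 130052 = \left(\frac{4}{1 + 4 \cdot \frac{15}{11}} - 148\right) - 130052 = \left(\frac{4}{1 + \frac{60}{11}} - 148\right) - 130052 = \left(\frac{4}{\frac{71}{11}} - 148\right) - 130052 = \left(4 \cdot \frac{11}{71} - 148\right) - 130052 = \left(\frac{44}{71} - 148\right) - 130052 = - \frac{10464}{71} - 130052 = - \frac{9244156}{71}$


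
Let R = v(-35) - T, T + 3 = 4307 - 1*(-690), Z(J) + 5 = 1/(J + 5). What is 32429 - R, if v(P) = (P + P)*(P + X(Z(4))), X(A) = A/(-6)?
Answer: 945811/27 ≈ 35030.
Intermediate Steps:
Z(J) = -5 + 1/(5 + J) (Z(J) = -5 + 1/(J + 5) = -5 + 1/(5 + J))
X(A) = -A/6 (X(A) = A*(-1/6) = -A/6)
T = 4994 (T = -3 + (4307 - 1*(-690)) = -3 + (4307 + 690) = -3 + 4997 = 4994)
v(P) = 2*P*(22/27 + P) (v(P) = (P + P)*(P - (-24 - 5*4)/(6*(5 + 4))) = (2*P)*(P - (-24 - 20)/(6*9)) = (2*P)*(P - (-44)/54) = (2*P)*(P - 1/6*(-44/9)) = (2*P)*(P + 22/27) = (2*P)*(22/27 + P) = 2*P*(22/27 + P))
R = -70228/27 (R = (2/27)*(-35)*(22 + 27*(-35)) - 1*4994 = (2/27)*(-35)*(22 - 945) - 4994 = (2/27)*(-35)*(-923) - 4994 = 64610/27 - 4994 = -70228/27 ≈ -2601.0)
32429 - R = 32429 - 1*(-70228/27) = 32429 + 70228/27 = 945811/27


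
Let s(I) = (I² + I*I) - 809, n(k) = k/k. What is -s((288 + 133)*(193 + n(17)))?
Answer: -13341283743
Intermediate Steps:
n(k) = 1
s(I) = -809 + 2*I² (s(I) = (I² + I²) - 809 = 2*I² - 809 = -809 + 2*I²)
-s((288 + 133)*(193 + n(17))) = -(-809 + 2*((288 + 133)*(193 + 1))²) = -(-809 + 2*(421*194)²) = -(-809 + 2*81674²) = -(-809 + 2*6670642276) = -(-809 + 13341284552) = -1*13341283743 = -13341283743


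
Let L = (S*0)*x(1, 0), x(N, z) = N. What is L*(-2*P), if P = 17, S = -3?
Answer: 0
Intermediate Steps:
L = 0 (L = -3*0*1 = 0*1 = 0)
L*(-2*P) = 0*(-2*17) = 0*(-34) = 0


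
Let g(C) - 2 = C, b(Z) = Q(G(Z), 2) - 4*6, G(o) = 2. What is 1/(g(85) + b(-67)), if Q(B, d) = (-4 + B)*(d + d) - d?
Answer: 1/53 ≈ 0.018868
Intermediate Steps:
Q(B, d) = -d + 2*d*(-4 + B) (Q(B, d) = (-4 + B)*(2*d) - d = 2*d*(-4 + B) - d = -d + 2*d*(-4 + B))
b(Z) = -34 (b(Z) = 2*(-9 + 2*2) - 4*6 = 2*(-9 + 4) - 24 = 2*(-5) - 24 = -10 - 24 = -34)
g(C) = 2 + C
1/(g(85) + b(-67)) = 1/((2 + 85) - 34) = 1/(87 - 34) = 1/53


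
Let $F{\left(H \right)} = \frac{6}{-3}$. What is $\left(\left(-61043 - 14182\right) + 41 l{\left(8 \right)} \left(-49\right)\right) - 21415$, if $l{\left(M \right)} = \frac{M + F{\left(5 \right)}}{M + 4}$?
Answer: $- \frac{195289}{2} \approx -97645.0$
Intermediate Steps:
$F{\left(H \right)} = -2$ ($F{\left(H \right)} = 6 \left(- \frac{1}{3}\right) = -2$)
$l{\left(M \right)} = \frac{-2 + M}{4 + M}$ ($l{\left(M \right)} = \frac{M - 2}{M + 4} = \frac{-2 + M}{4 + M}$)
$\left(\left(-61043 - 14182\right) + 41 l{\left(8 \right)} \left(-49\right)\right) - 21415 = \left(\left(-61043 - 14182\right) + 41 \frac{-2 + 8}{4 + 8} \left(-49\right)\right) - 21415 = \left(-75225 + 41 \cdot \frac{1}{12} \cdot 6 \left(-49\right)\right) - 21415 = \left(-75225 + 41 \cdot \frac{1}{2} \left(-49\right)\right) - 21415 = \left(-75225 + \frac{41}{2} \left(-49\right)\right) - 21415 = \left(-75225 - \frac{2009}{2}\right) - 21415 = - \frac{152459}{2} - 21415 = - \frac{195289}{2}$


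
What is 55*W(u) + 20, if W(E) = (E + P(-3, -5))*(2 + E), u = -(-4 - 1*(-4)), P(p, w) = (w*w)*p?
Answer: -8230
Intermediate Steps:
P(p, w) = p*w² (P(p, w) = w²*p = p*w²)
u = 0 (u = -(-4 + 4) = -1*0 = 0)
W(E) = (-75 + E)*(2 + E) (W(E) = (E - 3*(-5)²)*(2 + E) = (E - 3*25)*(2 + E) = (E - 75)*(2 + E) = (-75 + E)*(2 + E))
55*W(u) + 20 = 55*(-150 + 0² - 73*0) + 20 = 55*(-150 + 0 + 0) + 20 = 55*(-150) + 20 = -8250 + 20 = -8230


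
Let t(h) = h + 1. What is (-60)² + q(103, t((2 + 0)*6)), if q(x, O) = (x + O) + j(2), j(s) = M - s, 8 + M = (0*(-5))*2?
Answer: 3706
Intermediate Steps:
M = -8 (M = -8 + (0*(-5))*2 = -8 + 0*2 = -8 + 0 = -8)
t(h) = 1 + h
j(s) = -8 - s
q(x, O) = -10 + O + x (q(x, O) = (x + O) + (-8 - 1*2) = (O + x) + (-8 - 2) = (O + x) - 10 = -10 + O + x)
(-60)² + q(103, t((2 + 0)*6)) = (-60)² + (-10 + (1 + (2 + 0)*6) + 103) = 3600 + (-10 + (1 + 2*6) + 103) = 3600 + (-10 + (1 + 12) + 103) = 3600 + (-10 + 13 + 103) = 3600 + 106 = 3706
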